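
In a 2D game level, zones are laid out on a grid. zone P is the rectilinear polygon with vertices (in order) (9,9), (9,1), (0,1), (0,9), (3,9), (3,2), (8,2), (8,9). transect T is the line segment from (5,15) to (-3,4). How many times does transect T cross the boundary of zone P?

2

The segment meets the boundary at (0,8.125), (0.636,9).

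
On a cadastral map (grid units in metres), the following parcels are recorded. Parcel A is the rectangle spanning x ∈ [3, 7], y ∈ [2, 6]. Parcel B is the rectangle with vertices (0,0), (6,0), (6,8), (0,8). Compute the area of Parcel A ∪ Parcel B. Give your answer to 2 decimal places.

52.00

By inclusion–exclusion:
Individual areas: |Parcel A| = 16, |Parcel B| = 48.
|Parcel A∩Parcel B|: x∈[3,6], y∈[2,6] → 3·4 = 12.
|Parcel A ∪ Parcel B| = 64 − 12 = 52.00.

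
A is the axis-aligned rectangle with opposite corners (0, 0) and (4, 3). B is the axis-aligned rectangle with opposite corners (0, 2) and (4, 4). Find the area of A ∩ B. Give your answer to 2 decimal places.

|A∩B|: x∈[0,4], y∈[2,3] → 4·1 = 4.

4.00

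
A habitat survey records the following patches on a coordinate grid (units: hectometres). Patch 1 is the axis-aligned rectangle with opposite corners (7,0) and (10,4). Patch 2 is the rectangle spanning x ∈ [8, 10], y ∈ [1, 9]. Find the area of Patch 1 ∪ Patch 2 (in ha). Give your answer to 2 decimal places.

22.00

By inclusion–exclusion:
Individual areas: |Patch 1| = 12, |Patch 2| = 16.
|Patch 1∩Patch 2|: x∈[8,10], y∈[1,4] → 2·3 = 6.
|Patch 1 ∪ Patch 2| = 28 − 6 = 22.00.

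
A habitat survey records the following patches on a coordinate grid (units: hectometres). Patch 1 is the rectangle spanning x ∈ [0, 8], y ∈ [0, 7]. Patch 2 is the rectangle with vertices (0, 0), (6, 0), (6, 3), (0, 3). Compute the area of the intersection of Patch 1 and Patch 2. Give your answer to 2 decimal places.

|Patch 1∩Patch 2|: x∈[0,6], y∈[0,3] → 6·3 = 18.

18.00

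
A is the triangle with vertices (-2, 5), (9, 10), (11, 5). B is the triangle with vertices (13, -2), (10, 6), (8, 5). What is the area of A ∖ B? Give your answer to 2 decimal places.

31.31

|A| = 32.5, |A∩B| = 1.1875.
|A ∖ B| = |A| − |A∩B| = 32.5 − 1.1875 = 31.31.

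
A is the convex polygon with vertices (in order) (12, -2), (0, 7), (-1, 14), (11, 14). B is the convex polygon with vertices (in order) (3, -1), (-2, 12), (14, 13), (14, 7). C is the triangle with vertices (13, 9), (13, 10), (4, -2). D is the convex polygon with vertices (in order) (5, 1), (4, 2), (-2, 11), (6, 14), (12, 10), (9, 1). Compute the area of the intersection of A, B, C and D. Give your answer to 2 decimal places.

The intersection is the polygon with vertices (7.49,2.265), (6.892,1.831), (6.88,1.84), (11.2,7.6), (10.75,6.25).
By the shoelace formula its area is 2.15.

2.15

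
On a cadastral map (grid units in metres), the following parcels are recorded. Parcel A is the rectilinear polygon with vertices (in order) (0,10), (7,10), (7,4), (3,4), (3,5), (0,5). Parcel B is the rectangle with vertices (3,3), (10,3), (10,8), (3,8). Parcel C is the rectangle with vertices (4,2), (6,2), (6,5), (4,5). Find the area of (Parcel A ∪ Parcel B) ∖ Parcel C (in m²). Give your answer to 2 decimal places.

|Parcel A ∪ Parcel B| = 58.
|(Parcel A ∪ Parcel B) ∩ Parcel C| = 4.
|(Parcel A ∪ Parcel B) ∖ Parcel C| = 58 − 4 = 54.00.

54.00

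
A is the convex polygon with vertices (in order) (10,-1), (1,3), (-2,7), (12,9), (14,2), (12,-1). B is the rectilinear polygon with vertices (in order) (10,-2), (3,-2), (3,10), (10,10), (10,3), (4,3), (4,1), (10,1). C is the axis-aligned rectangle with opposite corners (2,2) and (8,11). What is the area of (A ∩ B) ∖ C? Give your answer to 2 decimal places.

|A ∩ B| = 42.1111.
|(A ∩ B) ∩ C| = 26.3433.
|(A ∩ B) ∖ C| = 42.1111 − 26.3433 = 15.77.

15.77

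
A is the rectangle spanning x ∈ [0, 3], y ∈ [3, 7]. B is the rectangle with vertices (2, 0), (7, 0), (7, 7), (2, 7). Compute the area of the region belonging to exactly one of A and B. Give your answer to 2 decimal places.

39.00

|A∩B|: x∈[2,3], y∈[3,7] → 1·4 = 4.
|A △ B| = |A| + |B| − 2·|A∩B| = 12 + 35 − 8 = 39.00.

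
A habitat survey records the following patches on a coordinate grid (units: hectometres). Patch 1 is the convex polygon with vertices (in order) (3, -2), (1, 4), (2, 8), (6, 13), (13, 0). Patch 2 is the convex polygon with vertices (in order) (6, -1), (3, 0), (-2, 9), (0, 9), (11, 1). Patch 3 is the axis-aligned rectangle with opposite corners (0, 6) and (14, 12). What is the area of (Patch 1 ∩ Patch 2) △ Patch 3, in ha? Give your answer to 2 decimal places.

122.03

|Patch 1 ∩ Patch 2| = 42.266.
|(Patch 1 ∩ Patch 2) ∩ Patch 3| = 2.1202.
|(Patch 1 ∩ Patch 2) △ Patch 3| = 42.266 + 84 − 4.2404 = 122.03.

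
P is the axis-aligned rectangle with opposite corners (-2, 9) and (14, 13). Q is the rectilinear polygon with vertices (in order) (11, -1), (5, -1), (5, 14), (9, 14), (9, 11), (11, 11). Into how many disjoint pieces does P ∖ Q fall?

P ∖ Q splits into 2 disjoint pieces (area 16, area 28).

2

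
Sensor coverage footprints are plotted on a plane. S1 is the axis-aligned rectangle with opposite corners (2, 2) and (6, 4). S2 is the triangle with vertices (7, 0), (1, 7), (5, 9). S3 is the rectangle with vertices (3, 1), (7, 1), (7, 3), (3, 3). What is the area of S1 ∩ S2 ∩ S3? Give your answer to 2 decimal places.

The intersection is the polygon with vertices (6,2), (5.286,2), (4.429,3), (6,3).
By the shoelace formula its area is 1.14.

1.14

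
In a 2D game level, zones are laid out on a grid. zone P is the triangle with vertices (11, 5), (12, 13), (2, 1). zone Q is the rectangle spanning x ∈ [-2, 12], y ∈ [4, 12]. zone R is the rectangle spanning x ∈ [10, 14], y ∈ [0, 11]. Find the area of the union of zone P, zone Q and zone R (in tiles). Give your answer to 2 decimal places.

148.73

By inclusion–exclusion:
Individual areas: |zone P| = 34, |zone Q| = 112, |zone R| = 44.
|zone P∩zone Q| = 27.2708.
|zone P∩zone R| = 8.4056.
|zone Q∩zone R|: x∈[10,12], y∈[4,11] → 2·7 = 14.
|zone P∩zone Q∩zone R| = 8.4056.
|zone P ∪ zone Q ∪ zone R| = 190 − 49.6764 + 8.4056 = 148.73.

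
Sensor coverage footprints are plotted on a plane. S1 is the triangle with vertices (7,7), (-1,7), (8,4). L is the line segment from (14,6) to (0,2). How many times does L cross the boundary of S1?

2

The segment meets the boundary at (7.538,4.154), (7.913,4.261).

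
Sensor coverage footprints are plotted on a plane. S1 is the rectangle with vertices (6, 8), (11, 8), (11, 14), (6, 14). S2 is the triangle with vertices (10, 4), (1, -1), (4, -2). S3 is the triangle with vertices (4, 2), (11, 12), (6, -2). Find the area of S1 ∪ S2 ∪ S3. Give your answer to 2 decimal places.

By inclusion–exclusion:
Individual areas: |S1| = 30, |S2| = 12, |S3| = 24.
|S1∩S2| = 0.
|S1∩S3| = 2.7429.
|S2∩S3| = 4.1938.
|S1∩S2∩S3| = 0.
|S1 ∪ S2 ∪ S3| = 66 − 6.9367 + 0 = 59.06.

59.06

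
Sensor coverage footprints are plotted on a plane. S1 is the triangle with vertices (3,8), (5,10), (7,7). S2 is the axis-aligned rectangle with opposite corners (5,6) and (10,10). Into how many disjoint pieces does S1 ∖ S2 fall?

1

S1 ∖ S2 is a single connected region.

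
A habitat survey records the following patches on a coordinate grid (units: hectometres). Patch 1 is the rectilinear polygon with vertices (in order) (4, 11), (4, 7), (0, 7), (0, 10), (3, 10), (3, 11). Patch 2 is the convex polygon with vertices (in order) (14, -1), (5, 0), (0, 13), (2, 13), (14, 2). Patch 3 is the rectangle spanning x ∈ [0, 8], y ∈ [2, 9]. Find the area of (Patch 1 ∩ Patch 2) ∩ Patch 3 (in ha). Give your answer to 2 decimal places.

4.15

The region (Patch 1 ∩ Patch 2) ∩ Patch 3 is the polygon with vertices (2.308,7), (1.538,9), (4,9), (4,7).
By the shoelace formula its area is 4.15.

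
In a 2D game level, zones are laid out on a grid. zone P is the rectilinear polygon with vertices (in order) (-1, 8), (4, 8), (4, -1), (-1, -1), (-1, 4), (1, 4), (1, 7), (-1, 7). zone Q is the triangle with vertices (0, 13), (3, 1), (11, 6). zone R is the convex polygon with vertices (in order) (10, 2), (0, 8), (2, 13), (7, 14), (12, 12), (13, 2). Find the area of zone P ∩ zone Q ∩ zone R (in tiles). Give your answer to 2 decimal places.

The intersection is the polygon with vertices (4,5.6), (1.471,7.118), (1.25,8), (4,8).
By the shoelace formula its area is 4.25.

4.25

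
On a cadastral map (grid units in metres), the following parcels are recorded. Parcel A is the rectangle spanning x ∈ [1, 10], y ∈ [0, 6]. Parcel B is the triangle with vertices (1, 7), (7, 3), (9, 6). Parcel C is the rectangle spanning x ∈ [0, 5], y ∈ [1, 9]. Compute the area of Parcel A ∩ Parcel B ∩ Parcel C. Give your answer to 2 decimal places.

The intersection is the polygon with vertices (2.5,6), (5,6), (5,4.333).
By the shoelace formula its area is 2.08.

2.08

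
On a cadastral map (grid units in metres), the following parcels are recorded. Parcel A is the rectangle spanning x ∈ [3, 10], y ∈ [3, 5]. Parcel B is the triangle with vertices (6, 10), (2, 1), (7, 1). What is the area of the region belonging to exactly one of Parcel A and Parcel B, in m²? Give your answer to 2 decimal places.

23.19

|Parcel A| = 14, |Parcel B| = 22.5, |Parcel A∩Parcel B| = 6.6528.
|Parcel A △ Parcel B| = |Parcel A| + |Parcel B| − 2·|Parcel A∩Parcel B| = 14 + 22.5 − 13.3056 = 23.19.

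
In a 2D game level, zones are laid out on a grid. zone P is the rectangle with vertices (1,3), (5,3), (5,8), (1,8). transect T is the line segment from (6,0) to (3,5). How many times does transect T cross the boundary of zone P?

The segment meets the boundary at (4.2,3).

1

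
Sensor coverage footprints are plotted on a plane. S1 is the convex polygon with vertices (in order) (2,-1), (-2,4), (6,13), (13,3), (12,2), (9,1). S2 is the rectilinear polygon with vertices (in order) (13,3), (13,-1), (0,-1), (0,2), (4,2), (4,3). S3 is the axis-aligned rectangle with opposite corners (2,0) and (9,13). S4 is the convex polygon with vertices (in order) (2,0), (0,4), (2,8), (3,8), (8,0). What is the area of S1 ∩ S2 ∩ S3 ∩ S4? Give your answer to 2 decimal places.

The intersection is the polygon with vertices (4,3), (6.125,3), (7.621,0.606), (5.5,0), (2,0), (2,2), (4,2).
By the shoelace formula its area is 12.43.

12.43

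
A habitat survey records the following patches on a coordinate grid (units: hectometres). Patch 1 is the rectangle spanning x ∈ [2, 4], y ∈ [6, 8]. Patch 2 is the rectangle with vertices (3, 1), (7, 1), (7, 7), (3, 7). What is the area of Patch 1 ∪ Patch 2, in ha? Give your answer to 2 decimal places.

By inclusion–exclusion:
Individual areas: |Patch 1| = 4, |Patch 2| = 24.
|Patch 1∩Patch 2|: x∈[3,4], y∈[6,7] → 1·1 = 1.
|Patch 1 ∪ Patch 2| = 28 − 1 = 27.00.

27.00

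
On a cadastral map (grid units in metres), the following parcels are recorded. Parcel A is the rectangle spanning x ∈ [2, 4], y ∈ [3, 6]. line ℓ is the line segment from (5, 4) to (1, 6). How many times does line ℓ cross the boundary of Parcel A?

The segment meets the boundary at (2,5.5), (4,4.5).

2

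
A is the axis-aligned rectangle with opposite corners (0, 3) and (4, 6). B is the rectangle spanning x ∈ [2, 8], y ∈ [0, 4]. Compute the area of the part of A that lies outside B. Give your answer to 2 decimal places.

10.00

|A∩B|: x∈[2,4], y∈[3,4] → 2·1 = 2.
|A| = 12.
|A ∖ B| = |A| − |A∩B| = 12 − 2 = 10.00.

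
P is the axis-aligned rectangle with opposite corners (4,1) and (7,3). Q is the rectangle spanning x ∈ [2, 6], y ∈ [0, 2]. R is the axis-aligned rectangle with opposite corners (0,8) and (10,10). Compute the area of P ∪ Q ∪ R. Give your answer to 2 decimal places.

By inclusion–exclusion:
Individual areas: |P| = 6, |Q| = 8, |R| = 20.
|P∩Q|: x∈[4,6], y∈[1,2] → 2·1 = 2.
|P∩R| = 0 (no overlap).
|Q∩R| = 0 (no overlap).
|P∩Q∩R| = 0.
|P ∪ Q ∪ R| = 34 − 2 + 0 = 32.00.

32.00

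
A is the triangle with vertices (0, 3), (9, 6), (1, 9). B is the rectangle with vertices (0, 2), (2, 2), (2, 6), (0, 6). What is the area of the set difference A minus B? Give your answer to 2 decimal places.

|A| = 25.5, |A∩B| = 4.5833.
|A ∖ B| = |A| − |A∩B| = 25.5 − 4.5833 = 20.92.

20.92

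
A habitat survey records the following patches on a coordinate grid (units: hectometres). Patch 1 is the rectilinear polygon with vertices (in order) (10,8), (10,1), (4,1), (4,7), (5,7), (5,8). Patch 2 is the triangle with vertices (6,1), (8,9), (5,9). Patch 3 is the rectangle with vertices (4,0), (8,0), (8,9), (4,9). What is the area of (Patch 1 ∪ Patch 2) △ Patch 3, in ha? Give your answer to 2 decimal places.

20.19

|Patch 1 ∪ Patch 2| = 43.8125.
|(Patch 1 ∪ Patch 2) ∩ Patch 3| = 29.8125.
|(Patch 1 ∪ Patch 2) △ Patch 3| = 43.8125 + 36 − 59.625 = 20.19.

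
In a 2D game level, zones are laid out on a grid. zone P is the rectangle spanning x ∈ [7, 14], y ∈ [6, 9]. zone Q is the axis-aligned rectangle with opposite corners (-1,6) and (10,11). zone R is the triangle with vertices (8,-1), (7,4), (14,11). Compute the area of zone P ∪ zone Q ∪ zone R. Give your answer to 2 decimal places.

By inclusion–exclusion:
Individual areas: |zone P| = 21, |zone Q| = 55, |zone R| = 21.
|zone P∩zone Q|: x∈[7,10], y∈[6,9] → 3·3 = 9.
|zone P∩zone R| = 5.25.
|zone Q∩zone R| = 0.5.
|zone P∩zone Q∩zone R| = 0.5.
|zone P ∪ zone Q ∪ zone R| = 97 − 14.75 + 0.5 = 82.75.

82.75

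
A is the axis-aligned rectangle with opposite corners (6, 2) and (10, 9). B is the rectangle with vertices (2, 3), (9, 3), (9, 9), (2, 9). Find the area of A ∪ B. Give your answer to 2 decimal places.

52.00

By inclusion–exclusion:
Individual areas: |A| = 28, |B| = 42.
|A∩B|: x∈[6,9], y∈[3,9] → 3·6 = 18.
|A ∪ B| = 70 − 18 = 52.00.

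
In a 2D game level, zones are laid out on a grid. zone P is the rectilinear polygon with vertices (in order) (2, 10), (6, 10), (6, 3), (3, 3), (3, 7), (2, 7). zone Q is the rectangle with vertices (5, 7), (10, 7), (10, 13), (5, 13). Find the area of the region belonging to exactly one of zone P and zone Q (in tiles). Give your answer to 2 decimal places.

|zone P| = 24, |zone Q| = 30, |zone P∩zone Q| = 3.
|zone P △ zone Q| = |zone P| + |zone Q| − 2·|zone P∩zone Q| = 24 + 30 − 6 = 48.00.

48.00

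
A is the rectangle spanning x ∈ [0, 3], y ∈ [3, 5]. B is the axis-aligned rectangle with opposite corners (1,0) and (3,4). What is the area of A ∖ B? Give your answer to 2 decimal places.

4.00

|A∩B|: x∈[1,3], y∈[3,4] → 2·1 = 2.
|A| = 6.
|A ∖ B| = |A| − |A∩B| = 6 − 2 = 4.00.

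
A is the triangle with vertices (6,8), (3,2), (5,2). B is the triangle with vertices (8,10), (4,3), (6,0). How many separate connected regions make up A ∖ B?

1

A ∖ B is a single connected region.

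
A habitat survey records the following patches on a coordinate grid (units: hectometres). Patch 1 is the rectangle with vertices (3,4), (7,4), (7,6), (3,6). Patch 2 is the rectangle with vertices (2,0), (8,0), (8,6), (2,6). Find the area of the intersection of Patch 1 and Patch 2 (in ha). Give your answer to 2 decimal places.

|Patch 1∩Patch 2|: x∈[3,7], y∈[4,6] → 4·2 = 8.

8.00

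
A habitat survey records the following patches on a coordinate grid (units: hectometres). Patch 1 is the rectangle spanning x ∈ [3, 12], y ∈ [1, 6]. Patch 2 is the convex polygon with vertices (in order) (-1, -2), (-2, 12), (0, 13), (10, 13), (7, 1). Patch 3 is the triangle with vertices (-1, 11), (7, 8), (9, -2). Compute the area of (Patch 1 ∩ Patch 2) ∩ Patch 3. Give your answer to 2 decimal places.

13.46

The region (Patch 1 ∩ Patch 2) ∩ Patch 3 is the polygon with vertices (3,6), (7.4,6), (7.778,4.111), (7,1), (6.692,1), (3,5.8).
By the shoelace formula its area is 13.46.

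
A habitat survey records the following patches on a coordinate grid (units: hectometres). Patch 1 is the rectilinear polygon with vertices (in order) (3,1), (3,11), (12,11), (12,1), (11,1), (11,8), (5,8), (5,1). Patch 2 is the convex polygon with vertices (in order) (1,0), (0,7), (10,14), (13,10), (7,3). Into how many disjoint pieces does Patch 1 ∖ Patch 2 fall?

3

Patch 1 ∖ Patch 2 splits into 3 disjoint pieces (area 2.5786, area 7.25, area 1).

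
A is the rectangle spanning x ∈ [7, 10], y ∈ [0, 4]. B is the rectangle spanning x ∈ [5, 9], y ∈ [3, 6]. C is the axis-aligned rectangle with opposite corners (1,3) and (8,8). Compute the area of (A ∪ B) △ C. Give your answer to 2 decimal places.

|A ∪ B| = 22.
|(A ∪ B) ∩ C| = 9.
|(A ∪ B) △ C| = 22 + 35 − 18 = 39.00.

39.00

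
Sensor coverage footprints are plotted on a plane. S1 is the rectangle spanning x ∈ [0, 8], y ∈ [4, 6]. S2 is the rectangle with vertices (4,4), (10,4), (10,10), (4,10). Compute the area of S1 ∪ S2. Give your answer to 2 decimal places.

By inclusion–exclusion:
Individual areas: |S1| = 16, |S2| = 36.
|S1∩S2|: x∈[4,8], y∈[4,6] → 4·2 = 8.
|S1 ∪ S2| = 52 − 8 = 44.00.

44.00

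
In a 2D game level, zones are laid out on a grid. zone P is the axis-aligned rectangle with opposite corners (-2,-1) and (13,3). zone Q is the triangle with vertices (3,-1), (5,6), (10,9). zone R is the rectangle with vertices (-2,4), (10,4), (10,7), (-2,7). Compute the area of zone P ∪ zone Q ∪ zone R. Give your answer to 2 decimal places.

99.80

By inclusion–exclusion:
Individual areas: |zone P| = 60, |zone Q| = 14.5, |zone R| = 36.
|zone P∩zone Q| = 3.3143.
|zone P∩zone R| = 0 (no overlap).
|zone Q∩zone R| = 7.3881.
|zone P∩zone Q∩zone R| = 0.
|zone P ∪ zone Q ∪ zone R| = 110.5 − 10.7024 + 0 = 99.80.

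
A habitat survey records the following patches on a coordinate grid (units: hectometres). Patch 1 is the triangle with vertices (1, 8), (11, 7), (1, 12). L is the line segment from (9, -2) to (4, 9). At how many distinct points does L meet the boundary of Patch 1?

1

The segment meets the boundary at (4.619,7.638).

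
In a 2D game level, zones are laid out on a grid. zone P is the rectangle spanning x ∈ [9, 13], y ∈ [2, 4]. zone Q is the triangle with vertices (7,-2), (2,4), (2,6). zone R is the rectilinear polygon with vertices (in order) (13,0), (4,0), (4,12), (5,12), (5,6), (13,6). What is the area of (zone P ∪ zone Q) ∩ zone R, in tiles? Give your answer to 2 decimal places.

|zone P ∪ zone Q| = 13.
|(zone P ∪ zone Q) ∩ zone R| = 9.38.

9.38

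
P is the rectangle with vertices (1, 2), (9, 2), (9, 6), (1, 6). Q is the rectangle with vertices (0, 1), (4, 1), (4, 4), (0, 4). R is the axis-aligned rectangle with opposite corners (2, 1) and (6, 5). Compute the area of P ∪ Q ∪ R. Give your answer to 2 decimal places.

By inclusion–exclusion:
Individual areas: |P| = 32, |Q| = 12, |R| = 16.
|P∩Q|: x∈[1,4], y∈[2,4] → 3·2 = 6.
|P∩R|: x∈[2,6], y∈[2,5] → 4·3 = 12.
|Q∩R|: x∈[2,4], y∈[1,4] → 2·3 = 6.
|P∩Q∩R| = 4.
|P ∪ Q ∪ R| = 60 − 24 + 4 = 40.00.

40.00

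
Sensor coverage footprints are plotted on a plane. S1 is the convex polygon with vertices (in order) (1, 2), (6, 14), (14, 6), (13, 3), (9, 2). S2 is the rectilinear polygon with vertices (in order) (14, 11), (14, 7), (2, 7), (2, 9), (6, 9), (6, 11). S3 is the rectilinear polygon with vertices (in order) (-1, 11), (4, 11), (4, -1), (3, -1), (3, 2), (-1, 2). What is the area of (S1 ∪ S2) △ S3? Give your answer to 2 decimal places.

|S1 ∪ S2| = 104.5.
|(S1 ∪ S2) ∩ S3| = 13.8.
|(S1 ∪ S2) △ S3| = 104.5 + 48 − 27.6 = 124.90.

124.90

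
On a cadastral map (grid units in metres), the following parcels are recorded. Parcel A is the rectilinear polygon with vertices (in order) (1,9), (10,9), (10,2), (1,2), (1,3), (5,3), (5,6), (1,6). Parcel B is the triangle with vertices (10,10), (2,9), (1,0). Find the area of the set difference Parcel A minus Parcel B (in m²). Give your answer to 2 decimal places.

|Parcel A| = 51, |Parcel A∩Parcel B| = 20.8111.
|Parcel A ∖ Parcel B| = |Parcel A| − |Parcel A∩Parcel B| = 51 − 20.8111 = 30.19.

30.19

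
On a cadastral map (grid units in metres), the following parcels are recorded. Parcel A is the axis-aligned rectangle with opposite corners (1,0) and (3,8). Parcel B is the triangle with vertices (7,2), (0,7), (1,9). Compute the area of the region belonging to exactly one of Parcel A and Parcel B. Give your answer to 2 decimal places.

|Parcel A| = 16, |Parcel B| = 9.5, |Parcel A∩Parcel B| = 4.0952.
|Parcel A △ Parcel B| = |Parcel A| + |Parcel B| − 2·|Parcel A∩Parcel B| = 16 + 9.5 − 8.1905 = 17.31.

17.31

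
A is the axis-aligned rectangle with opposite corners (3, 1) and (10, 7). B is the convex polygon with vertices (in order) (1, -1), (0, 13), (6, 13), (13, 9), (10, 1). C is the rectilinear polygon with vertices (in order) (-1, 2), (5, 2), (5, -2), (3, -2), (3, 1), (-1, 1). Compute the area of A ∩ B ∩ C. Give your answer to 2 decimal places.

The intersection is the polygon with vertices (3,2), (5,2), (5,1), (3,1).
By the shoelace formula its area is 2.00.

2.00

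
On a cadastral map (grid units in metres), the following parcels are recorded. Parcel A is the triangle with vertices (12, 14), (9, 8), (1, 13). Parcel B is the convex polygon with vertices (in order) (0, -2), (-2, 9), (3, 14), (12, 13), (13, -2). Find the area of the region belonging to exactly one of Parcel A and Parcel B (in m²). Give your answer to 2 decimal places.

|Parcel A| = 31.5, |Parcel B| = 203.5, |Parcel A∩Parcel B| = 29.0195.
|Parcel A △ Parcel B| = |Parcel A| + |Parcel B| − 2·|Parcel A∩Parcel B| = 31.5 + 203.5 − 58.0391 = 176.96.

176.96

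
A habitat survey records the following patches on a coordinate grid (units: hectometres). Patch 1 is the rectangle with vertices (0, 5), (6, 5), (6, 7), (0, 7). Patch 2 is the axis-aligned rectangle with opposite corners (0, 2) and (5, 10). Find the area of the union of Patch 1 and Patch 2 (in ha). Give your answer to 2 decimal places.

By inclusion–exclusion:
Individual areas: |Patch 1| = 12, |Patch 2| = 40.
|Patch 1∩Patch 2|: x∈[0,5], y∈[5,7] → 5·2 = 10.
|Patch 1 ∪ Patch 2| = 52 − 10 = 42.00.

42.00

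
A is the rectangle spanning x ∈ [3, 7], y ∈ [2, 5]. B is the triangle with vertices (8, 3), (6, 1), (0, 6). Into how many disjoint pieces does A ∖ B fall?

2

A ∖ B splits into 2 disjoint pieces (area 3.5, area 1.35).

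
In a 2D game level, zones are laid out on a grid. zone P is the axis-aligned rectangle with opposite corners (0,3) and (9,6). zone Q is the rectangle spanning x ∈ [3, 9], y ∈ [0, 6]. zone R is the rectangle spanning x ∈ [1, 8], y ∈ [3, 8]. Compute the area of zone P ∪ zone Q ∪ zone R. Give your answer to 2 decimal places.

59.00

By inclusion–exclusion:
Individual areas: |zone P| = 27, |zone Q| = 36, |zone R| = 35.
|zone P∩zone Q|: x∈[3,9], y∈[3,6] → 6·3 = 18.
|zone P∩zone R|: x∈[1,8], y∈[3,6] → 7·3 = 21.
|zone Q∩zone R|: x∈[3,8], y∈[3,6] → 5·3 = 15.
|zone P∩zone Q∩zone R| = 15.
|zone P ∪ zone Q ∪ zone R| = 98 − 54 + 15 = 59.00.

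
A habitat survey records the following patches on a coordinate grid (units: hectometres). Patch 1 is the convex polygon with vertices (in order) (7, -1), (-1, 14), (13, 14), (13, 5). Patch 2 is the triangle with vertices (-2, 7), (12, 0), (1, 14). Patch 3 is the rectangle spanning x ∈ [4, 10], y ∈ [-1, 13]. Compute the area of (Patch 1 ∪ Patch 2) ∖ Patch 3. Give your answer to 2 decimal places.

81.56

|Patch 1 ∪ Patch 2| = 153.0971.
|(Patch 1 ∪ Patch 2) ∩ Patch 3| = 71.5379.
|(Patch 1 ∪ Patch 2) ∖ Patch 3| = 153.0971 − 71.5379 = 81.56.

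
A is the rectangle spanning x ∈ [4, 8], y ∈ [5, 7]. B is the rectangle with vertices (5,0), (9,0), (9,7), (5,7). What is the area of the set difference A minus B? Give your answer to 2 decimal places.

|A∩B|: x∈[5,8], y∈[5,7] → 3·2 = 6.
|A| = 8.
|A ∖ B| = |A| − |A∩B| = 8 − 6 = 2.00.

2.00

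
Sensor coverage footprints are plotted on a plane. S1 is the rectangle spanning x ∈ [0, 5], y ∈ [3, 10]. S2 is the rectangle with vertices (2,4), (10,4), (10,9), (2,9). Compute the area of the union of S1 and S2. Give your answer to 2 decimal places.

By inclusion–exclusion:
Individual areas: |S1| = 35, |S2| = 40.
|S1∩S2|: x∈[2,5], y∈[4,9] → 3·5 = 15.
|S1 ∪ S2| = 75 − 15 = 60.00.

60.00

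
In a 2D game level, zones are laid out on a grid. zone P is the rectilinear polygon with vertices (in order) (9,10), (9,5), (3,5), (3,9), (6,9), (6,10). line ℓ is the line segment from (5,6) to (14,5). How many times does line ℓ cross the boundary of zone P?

The segment meets the boundary at (9,5.556).

1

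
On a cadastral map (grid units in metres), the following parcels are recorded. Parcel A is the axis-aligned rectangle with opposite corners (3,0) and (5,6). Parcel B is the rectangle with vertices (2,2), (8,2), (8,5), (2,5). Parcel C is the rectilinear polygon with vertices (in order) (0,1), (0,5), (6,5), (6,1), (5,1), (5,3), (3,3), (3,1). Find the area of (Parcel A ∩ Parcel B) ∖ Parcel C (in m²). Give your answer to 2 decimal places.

|Parcel A ∩ Parcel B| = 6.
|(Parcel A ∩ Parcel B) ∩ Parcel C| = 4.
|(Parcel A ∩ Parcel B) ∖ Parcel C| = 6 − 4 = 2.00.

2.00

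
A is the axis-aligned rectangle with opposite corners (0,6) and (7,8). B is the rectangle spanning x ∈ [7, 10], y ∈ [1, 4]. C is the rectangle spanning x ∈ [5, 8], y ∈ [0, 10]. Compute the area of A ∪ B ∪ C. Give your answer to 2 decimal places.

By inclusion–exclusion:
Individual areas: |A| = 14, |B| = 9, |C| = 30.
|A∩B| = 0 (no overlap).
|A∩C|: x∈[5,7], y∈[6,8] → 2·2 = 4.
|B∩C|: x∈[7,8], y∈[1,4] → 1·3 = 3.
|A∩B∩C| = 0.
|A ∪ B ∪ C| = 53 − 7 + 0 = 46.00.

46.00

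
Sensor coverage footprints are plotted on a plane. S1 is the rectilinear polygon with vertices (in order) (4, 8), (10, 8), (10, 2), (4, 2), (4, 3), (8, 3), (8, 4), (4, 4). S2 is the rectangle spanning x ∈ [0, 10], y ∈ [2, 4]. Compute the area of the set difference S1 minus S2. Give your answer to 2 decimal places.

|S1| = 32, |S1∩S2| = 8.
|S1 ∖ S2| = |S1| − |S1∩S2| = 32 − 8 = 24.00.

24.00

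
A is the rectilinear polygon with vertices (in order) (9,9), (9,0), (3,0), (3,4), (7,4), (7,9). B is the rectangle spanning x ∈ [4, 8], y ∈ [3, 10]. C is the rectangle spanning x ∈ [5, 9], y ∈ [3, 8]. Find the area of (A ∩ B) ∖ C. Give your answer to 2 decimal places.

2.00

|A ∩ B| = 9.
|(A ∩ B) ∩ C| = 7.
|(A ∩ B) ∖ C| = 9 − 7 = 2.00.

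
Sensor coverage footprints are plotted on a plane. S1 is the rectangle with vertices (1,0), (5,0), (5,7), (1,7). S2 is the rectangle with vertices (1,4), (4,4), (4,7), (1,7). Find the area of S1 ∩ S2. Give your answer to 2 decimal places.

9.00

|S1∩S2|: x∈[1,4], y∈[4,7] → 3·3 = 9.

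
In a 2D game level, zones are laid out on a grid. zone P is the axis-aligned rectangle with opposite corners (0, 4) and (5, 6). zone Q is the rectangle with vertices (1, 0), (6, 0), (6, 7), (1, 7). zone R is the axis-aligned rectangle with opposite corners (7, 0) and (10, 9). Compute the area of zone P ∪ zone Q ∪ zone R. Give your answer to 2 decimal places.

By inclusion–exclusion:
Individual areas: |zone P| = 10, |zone Q| = 35, |zone R| = 27.
|zone P∩zone Q|: x∈[1,5], y∈[4,6] → 4·2 = 8.
|zone P∩zone R| = 0 (no overlap).
|zone Q∩zone R| = 0 (no overlap).
|zone P∩zone Q∩zone R| = 0.
|zone P ∪ zone Q ∪ zone R| = 72 − 8 + 0 = 64.00.

64.00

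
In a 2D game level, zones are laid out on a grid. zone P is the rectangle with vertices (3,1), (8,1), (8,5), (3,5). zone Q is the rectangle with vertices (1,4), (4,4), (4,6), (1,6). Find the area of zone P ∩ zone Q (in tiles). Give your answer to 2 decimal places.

1.00

|zone P∩zone Q|: x∈[3,4], y∈[4,5] → 1·1 = 1.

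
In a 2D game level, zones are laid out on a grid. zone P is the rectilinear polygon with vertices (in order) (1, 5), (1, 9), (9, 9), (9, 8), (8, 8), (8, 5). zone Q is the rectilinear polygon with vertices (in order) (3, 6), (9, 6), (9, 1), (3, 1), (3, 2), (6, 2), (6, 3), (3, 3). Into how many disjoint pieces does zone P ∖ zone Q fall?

1

zone P ∖ zone Q is a single connected region.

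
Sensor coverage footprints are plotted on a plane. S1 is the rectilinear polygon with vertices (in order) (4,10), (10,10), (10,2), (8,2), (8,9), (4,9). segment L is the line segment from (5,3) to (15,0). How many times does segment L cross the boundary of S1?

2

The segment meets the boundary at (8.333,2), (8,2.1).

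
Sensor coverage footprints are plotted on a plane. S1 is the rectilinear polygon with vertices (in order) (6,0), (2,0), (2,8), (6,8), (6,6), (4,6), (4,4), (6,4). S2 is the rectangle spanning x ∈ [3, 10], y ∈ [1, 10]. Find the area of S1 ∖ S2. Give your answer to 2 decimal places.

|S1| = 28, |S1∩S2| = 17.
|S1 ∖ S2| = |S1| − |S1∩S2| = 28 − 17 = 11.00.

11.00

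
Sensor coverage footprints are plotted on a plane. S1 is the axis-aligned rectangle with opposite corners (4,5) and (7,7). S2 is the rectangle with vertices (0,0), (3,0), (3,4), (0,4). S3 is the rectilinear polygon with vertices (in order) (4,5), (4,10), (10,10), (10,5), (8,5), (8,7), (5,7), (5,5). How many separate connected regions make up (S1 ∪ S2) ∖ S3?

2

(S1 ∪ S2) ∖ S3 splits into 2 disjoint pieces (area 4, area 12).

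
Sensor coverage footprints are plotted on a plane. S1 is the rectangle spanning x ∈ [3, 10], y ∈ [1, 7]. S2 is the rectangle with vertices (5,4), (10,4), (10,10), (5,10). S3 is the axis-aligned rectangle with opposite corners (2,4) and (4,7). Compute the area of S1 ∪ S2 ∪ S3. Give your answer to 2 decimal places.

60.00

By inclusion–exclusion:
Individual areas: |S1| = 42, |S2| = 30, |S3| = 6.
|S1∩S2|: x∈[5,10], y∈[4,7] → 5·3 = 15.
|S1∩S3|: x∈[3,4], y∈[4,7] → 1·3 = 3.
|S2∩S3| = 0 (no overlap).
|S1∩S2∩S3| = 0.
|S1 ∪ S2 ∪ S3| = 78 − 18 + 0 = 60.00.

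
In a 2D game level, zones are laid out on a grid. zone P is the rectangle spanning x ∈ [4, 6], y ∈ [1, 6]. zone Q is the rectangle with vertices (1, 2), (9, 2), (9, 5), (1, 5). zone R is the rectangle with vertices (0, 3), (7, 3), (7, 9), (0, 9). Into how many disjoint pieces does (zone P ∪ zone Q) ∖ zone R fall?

(zone P ∪ zone Q) ∖ zone R is a single connected region.

1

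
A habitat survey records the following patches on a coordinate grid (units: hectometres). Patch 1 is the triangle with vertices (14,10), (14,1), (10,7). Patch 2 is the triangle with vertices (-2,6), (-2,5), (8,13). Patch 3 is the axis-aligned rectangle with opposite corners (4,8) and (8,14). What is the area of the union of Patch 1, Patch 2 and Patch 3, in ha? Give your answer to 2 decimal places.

By inclusion–exclusion:
Individual areas: |Patch 1| = 18, |Patch 2| = 5, |Patch 3| = 24.
|Patch 1∩Patch 2| = 0.
|Patch 1∩Patch 3| = 0.
|Patch 2∩Patch 3| = 0.8.
|Patch 1∩Patch 2∩Patch 3| = 0.
|Patch 1 ∪ Patch 2 ∪ Patch 3| = 47 − 0.8 + 0 = 46.20.

46.20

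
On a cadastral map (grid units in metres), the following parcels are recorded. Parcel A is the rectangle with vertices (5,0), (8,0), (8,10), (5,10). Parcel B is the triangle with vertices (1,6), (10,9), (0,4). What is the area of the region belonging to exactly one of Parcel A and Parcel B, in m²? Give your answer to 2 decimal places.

34.00

|Parcel A| = 30, |Parcel B| = 7.5, |Parcel A∩Parcel B| = 1.75.
|Parcel A △ Parcel B| = |Parcel A| + |Parcel B| − 2·|Parcel A∩Parcel B| = 30 + 7.5 − 3.5 = 34.00.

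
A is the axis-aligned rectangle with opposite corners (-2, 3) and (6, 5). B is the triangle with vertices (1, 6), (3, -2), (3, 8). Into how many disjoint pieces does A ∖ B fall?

A ∖ B splits into 2 disjoint pieces (area 6, area 7).

2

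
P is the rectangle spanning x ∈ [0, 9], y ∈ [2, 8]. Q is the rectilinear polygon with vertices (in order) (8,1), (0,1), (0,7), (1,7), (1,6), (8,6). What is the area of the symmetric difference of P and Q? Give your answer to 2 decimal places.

|P| = 54, |Q| = 41, |P∩Q| = 33.
|P △ Q| = |P| + |Q| − 2·|P∩Q| = 54 + 41 − 66 = 29.00.

29.00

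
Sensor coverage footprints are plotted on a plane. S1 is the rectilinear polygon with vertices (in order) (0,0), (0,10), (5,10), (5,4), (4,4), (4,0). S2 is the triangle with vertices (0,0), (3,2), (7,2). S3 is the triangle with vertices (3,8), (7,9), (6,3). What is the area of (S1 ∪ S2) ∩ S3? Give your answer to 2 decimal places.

3.83

The region (S1 ∪ S2) ∩ S3 is the polygon with vertices (5,4.667), (3,8), (5,8.5).
By the shoelace formula its area is 3.83.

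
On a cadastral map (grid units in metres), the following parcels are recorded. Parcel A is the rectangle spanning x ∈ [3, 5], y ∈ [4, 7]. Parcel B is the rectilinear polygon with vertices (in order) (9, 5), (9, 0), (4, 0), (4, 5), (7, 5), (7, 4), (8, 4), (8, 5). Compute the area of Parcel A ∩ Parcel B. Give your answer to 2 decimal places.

1.00

The intersection is the polygon with vertices (5,4), (4,4), (4,5), (5,5).
By the shoelace formula its area is 1.00.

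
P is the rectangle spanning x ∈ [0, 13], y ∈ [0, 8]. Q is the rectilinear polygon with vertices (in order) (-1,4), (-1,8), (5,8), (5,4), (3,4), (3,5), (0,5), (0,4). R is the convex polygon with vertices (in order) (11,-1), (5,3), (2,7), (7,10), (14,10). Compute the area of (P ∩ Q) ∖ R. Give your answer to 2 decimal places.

9.21

|P ∩ Q| = 17.
|(P ∩ Q) ∩ R| = 7.7917.
|(P ∩ Q) ∖ R| = 17 − 7.7917 = 9.21.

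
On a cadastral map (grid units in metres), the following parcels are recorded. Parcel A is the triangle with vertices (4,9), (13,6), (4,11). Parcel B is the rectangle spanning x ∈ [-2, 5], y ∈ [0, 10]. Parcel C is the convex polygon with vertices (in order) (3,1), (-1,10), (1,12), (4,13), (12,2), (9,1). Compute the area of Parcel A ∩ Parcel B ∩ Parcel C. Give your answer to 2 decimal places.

1.17

The intersection is the polygon with vertices (4,10), (5,10), (5,8.667), (4,9).
By the shoelace formula its area is 1.17.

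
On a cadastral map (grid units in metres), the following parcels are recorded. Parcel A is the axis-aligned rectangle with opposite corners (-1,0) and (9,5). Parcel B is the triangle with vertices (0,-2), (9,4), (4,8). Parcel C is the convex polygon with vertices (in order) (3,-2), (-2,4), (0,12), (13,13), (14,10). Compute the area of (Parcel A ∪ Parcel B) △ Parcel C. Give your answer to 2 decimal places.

|Parcel A ∪ Parcel B| = 59.625.
|(Parcel A ∪ Parcel B) ∩ Parcel C| = 45.2839.
|(Parcel A ∪ Parcel B) △ Parcel C| = 59.625 + 141 − 90.5677 = 110.06.

110.06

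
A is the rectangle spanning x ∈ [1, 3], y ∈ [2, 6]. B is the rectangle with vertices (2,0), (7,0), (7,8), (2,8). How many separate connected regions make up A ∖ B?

A ∖ B is a single connected region.

1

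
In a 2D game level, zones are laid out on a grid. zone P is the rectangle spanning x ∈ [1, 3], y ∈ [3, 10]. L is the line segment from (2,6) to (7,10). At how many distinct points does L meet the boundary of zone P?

The segment meets the boundary at (3,6.8).

1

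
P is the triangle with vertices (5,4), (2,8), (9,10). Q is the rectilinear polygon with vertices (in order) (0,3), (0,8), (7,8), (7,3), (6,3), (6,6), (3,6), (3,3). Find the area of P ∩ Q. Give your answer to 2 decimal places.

8.25

The intersection is the polygon with vertices (2,8), (7,8), (7,7), (6,5.5), (6,6), (3.5,6).
By the shoelace formula its area is 8.25.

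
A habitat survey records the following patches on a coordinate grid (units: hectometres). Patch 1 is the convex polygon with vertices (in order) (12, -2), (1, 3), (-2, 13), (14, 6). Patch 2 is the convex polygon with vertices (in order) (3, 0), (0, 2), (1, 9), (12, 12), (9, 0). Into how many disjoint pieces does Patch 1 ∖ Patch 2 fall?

2

Patch 1 ∖ Patch 2 splits into 2 disjoint pieces (area 28.3155, area 16.3741).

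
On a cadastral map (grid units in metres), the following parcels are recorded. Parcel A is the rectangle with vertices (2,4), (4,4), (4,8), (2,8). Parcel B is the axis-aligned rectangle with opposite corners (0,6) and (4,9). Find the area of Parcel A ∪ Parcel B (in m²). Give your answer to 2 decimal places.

16.00

By inclusion–exclusion:
Individual areas: |Parcel A| = 8, |Parcel B| = 12.
|Parcel A∩Parcel B|: x∈[2,4], y∈[6,8] → 2·2 = 4.
|Parcel A ∪ Parcel B| = 20 − 4 = 16.00.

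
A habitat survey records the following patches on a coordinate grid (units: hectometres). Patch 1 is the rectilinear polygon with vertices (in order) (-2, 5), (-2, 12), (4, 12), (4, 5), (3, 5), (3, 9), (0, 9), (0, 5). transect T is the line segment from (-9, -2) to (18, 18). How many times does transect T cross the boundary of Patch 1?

2

The segment meets the boundary at (4,7.63), (3,6.889).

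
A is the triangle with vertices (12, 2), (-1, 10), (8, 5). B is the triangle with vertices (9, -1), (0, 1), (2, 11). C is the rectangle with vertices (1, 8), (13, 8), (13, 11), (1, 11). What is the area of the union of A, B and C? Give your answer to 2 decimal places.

82.21

By inclusion–exclusion:
Individual areas: |A| = 3.5, |B| = 47, |C| = 36.
|A∩B| = 0.6986.
|A∩C| = 0.2303.
|B∩C| = 3.525.
|A∩B∩C| = 0.1621.
|A ∪ B ∪ C| = 86.5 − 4.4539 + 0.1621 = 82.21.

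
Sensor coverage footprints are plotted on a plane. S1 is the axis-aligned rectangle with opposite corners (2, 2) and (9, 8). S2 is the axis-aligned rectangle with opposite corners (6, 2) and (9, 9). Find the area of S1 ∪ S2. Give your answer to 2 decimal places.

45.00

By inclusion–exclusion:
Individual areas: |S1| = 42, |S2| = 21.
|S1∩S2|: x∈[6,9], y∈[2,8] → 3·6 = 18.
|S1 ∪ S2| = 63 − 18 = 45.00.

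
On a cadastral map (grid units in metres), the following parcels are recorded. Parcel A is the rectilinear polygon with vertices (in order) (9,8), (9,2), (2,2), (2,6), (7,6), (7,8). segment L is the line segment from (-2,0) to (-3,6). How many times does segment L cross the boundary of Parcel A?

The segment lies entirely outside Parcel A and never meets its boundary.

0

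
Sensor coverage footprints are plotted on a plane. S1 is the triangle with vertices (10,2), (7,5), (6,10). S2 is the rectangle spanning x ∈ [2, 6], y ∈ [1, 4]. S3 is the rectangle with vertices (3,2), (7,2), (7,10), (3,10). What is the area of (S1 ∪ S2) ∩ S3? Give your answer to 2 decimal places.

|S1 ∪ S2| = 18.
|(S1 ∪ S2) ∩ S3| = 7.50.

7.50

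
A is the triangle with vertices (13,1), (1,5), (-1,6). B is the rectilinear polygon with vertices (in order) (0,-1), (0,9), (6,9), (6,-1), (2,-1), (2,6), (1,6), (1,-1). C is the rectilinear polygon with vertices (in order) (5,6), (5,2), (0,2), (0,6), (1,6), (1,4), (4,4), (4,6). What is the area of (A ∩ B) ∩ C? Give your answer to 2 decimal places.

|A ∩ B| = 1.0714.
|(A ∩ B) ∩ C| = 0.42.

0.42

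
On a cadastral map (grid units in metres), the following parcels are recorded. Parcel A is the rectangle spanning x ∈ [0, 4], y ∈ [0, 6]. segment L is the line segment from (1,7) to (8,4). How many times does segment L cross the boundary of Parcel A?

The segment meets the boundary at (4,5.714), (3.333,6).

2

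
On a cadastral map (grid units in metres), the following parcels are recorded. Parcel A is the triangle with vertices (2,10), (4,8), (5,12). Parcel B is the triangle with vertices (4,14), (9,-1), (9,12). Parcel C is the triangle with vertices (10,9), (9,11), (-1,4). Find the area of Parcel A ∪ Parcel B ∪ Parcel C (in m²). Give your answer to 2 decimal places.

44.66

By inclusion–exclusion:
Individual areas: |Parcel A| = 5, |Parcel B| = 32.5, |Parcel C| = 13.5.
|Parcel A∩Parcel B| = 0.0649.
|Parcel A∩Parcel C| = 0.
|Parcel B∩Parcel C| = 6.2717.
|Parcel A∩Parcel B∩Parcel C| = 0.
|Parcel A ∪ Parcel B ∪ Parcel C| = 51 − 6.3366 + 0 = 44.66.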